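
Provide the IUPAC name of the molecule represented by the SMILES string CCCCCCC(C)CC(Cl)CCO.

The longest carbon chain that includes the –OH group has 11 carbons, so the parent hydride is undecane.
An alcohol (–OH) is the principal characteristic group, giving the suffix -ol.
Choose the numbering such that numbering from this end puts the hydroxyl group at C-1 rather than C-11.
That gives the hydroxyl at C-1; a chloro group at C-3; a methyl group at C-5.
Substituent prefixes are cited in alphabetical order (multiplying prefixes like di-/tri- are ignored for ordering).
The name is 3-chloro-5-methylundecan-1-ol.

3-chloro-5-methylundecan-1-ol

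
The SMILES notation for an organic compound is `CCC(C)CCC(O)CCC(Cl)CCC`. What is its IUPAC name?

Counting along the main chain through the –OH group gives 12 carbons: the parent is dodecane.
The highest-priority functional group is an alcohol (–OH), so the name ends in -ol.
Choose the numbering such that numbering from this end puts the hydroxyl group at C-6 rather than C-7.
That gives the hydroxyl at C-6; a chloro group at C-9; a methyl group at C-3.
Prefixes are listed alphabetically: chloro, methyl.
The name is 9-chloro-3-methyldodecan-6-ol.

9-chloro-3-methyldodecan-6-ol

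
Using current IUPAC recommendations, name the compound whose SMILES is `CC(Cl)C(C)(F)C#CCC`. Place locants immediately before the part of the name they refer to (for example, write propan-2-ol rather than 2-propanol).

Counting along the main chain through the multiple bond gives 7 carbons: the parent is heptane.
The chain contains a C≡C triple bond, so the unsaturation ending is -yne.
The numbering direction is chosen so that numbering from this end puts the triple bond at C-3 rather than C-4.
This places the triple bond between C-3 and C-4; a chloro group at C-6; a fluoro group at C-5; a methyl group at C-5.
The substituents are ordered alphabetically, ignoring any di-/tri- multipliers.
The name is 6-chloro-5-fluoro-5-methylhept-3-yne.

6-chloro-5-fluoro-5-methylhept-3-yne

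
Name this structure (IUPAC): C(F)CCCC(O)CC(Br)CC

7-bromo-1-fluorononan-5-ol

The longest chain bearing the –OH group is 9 carbons long (nonane).
An alcohol (–OH) is the principal characteristic group, giving the suffix -ol.
The numbering direction is chosen so that the substituent locant set {1,7} is lower than {3,9} at the first point of difference.
That gives the hydroxyl at C-5; a bromo group at C-7; a fluoro group at C-1.
Substituent prefixes are cited in alphabetical order (multiplying prefixes like di-/tri- are ignored for ordering).
Assembling the pieces gives 7-bromo-1-fluorononan-5-ol.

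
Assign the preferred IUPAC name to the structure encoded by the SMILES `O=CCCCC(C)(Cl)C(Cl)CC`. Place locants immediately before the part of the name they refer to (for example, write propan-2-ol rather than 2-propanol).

5,6-dichloro-5-methyloctanal

The longest chain bearing the –CHO group is 8 carbons long (octane).
An aldehyde (terminal –CHO) is the principal characteristic group, giving the suffix -al.
The numbering direction is chosen so that the aldehyde carbon is C-1 by definition.
This places chloro groups at C-5 and C-6; a methyl group at C-5.
Prefixes are listed alphabetically: chloro, methyl.
Putting it together: 5,6-dichloro-5-methyloctanal.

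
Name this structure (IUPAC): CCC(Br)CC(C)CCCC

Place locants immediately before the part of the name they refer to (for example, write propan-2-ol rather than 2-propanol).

3-bromo-5-methylnonane

The longest carbon chain is 9 atoms: the parent is nonane.
The numbering direction is chosen so that the substituent locant set {3,5} is lower than {5,7} at the first point of difference.
This places a bromo group at C-3; a methyl group at C-5.
Prefixes are listed alphabetically: bromo, methyl.
The name is 3-bromo-5-methylnonane.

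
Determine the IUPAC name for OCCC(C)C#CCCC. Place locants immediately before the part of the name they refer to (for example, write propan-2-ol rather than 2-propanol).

3-methyloct-4-yn-1-ol

The longest chain bearing the –OH group and the multiple bond is 8 carbons long (octane).
The principal characteristic group is an alcohol (–OH), named with the suffix -ol.
There is one C≡C triple bond, indicated by the ending -yne.
Choose the numbering such that numbering from this end puts the hydroxyl group at C-1 rather than C-8.
That gives the hydroxyl at C-1; the triple bond between C-4 and C-5; a methyl group at C-3.
The name is 3-methyloct-4-yn-1-ol.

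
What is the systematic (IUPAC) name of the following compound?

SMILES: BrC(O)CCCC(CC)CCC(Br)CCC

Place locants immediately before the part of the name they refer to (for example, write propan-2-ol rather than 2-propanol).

1,8-dibromo-5-ethylundecan-1-ol

The longest chain bearing the –OH group is 11 carbons long (undecane).
The highest-priority functional group is an alcohol (–OH), so the name ends in -ol.
Choose the numbering such that numbering from this end puts the hydroxyl group at C-1 rather than C-11.
With this numbering: the hydroxyl at C-1; bromo groups at C-1 and C-8; an ethyl group at C-5.
Prefixes are listed alphabetically: bromo, ethyl.
Putting it together: 1,8-dibromo-5-ethylundecan-1-ol.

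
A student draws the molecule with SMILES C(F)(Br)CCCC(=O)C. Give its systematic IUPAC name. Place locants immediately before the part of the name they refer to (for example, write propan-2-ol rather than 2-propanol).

The longest chain bearing the carbonyl is 6 carbons long (hexane).
A ketone (C=O on an internal carbon) is the principal characteristic group, giving the suffix -one.
The numbering direction is chosen so that numbering from this end puts the carbonyl group at C-2 rather than C-5.
This places the carbonyl at C-2; a bromo group at C-6; a fluoro group at C-6.
The substituents are ordered alphabetically, ignoring any di-/tri- multipliers.
The name is 6-bromo-6-fluorohexan-2-one.

6-bromo-6-fluorohexan-2-one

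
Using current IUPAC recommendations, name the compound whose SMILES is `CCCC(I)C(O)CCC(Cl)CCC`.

8-chloro-4-iodoundecan-5-ol

The longest chain bearing the –OH group is 11 carbons long (undecane).
The highest-priority functional group is an alcohol (–OH), so the name ends in -ol.
Number the chain so that numbering from this end puts the hydroxyl group at C-5 rather than C-7.
That gives the hydroxyl at C-5; a chloro group at C-8; an iodo group at C-4.
Substituent prefixes are cited in alphabetical order (multiplying prefixes like di-/tri- are ignored for ordering).
Putting it together: 8-chloro-4-iodoundecan-5-ol.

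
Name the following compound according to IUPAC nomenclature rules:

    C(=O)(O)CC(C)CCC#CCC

3-methylnon-6-ynoic acid

The longest carbon chain that includes the –COOH group and the multiple bond has 9 carbons, so the parent hydride is nonane.
The highest-priority functional group is a carboxylic acid (terminal –COOH), so the name ends in -oic acid.
There is one C≡C triple bond, indicated by the ending -yne.
The numbering direction is chosen so that the carboxylic acid carbon is C-1 by definition.
This places the triple bond between C-6 and C-7; a methyl group at C-3.
Assembling the pieces gives 3-methylnon-6-ynoic acid.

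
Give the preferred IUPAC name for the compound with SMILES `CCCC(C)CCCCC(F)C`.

2-fluoro-7-methyldecane

The longest continuous carbon chain has 10 atoms, so the parent hydride is decane.
Choose the numbering such that the substituent locant set {2,7} is lower than {4,9} at the first point of difference.
This places a fluoro group at C-2; a methyl group at C-7.
Substituent prefixes are cited in alphabetical order (multiplying prefixes like di-/tri- are ignored for ordering).
The name is 2-fluoro-7-methyldecane.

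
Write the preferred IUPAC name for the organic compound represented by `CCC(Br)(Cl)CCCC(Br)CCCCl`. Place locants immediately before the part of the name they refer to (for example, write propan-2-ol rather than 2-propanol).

4,8-dibromo-1,8-dichlorodecane

The parent chain contains 10 carbons (decane).
The numbering direction is chosen so that the substituent locant set {1,4,8,8} is lower than {3,3,7,10} at the first point of difference.
With this numbering: bromo groups at C-4 and C-8; chloro groups at C-1 and C-8.
The substituents are ordered alphabetically, ignoring any di-/tri- multipliers.
Assembling the pieces gives 4,8-dibromo-1,8-dichlorodecane.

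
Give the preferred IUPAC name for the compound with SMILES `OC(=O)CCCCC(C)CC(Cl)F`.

The longest carbon chain that includes the –COOH group has 8 carbons, so the parent hydride is octane.
The principal characteristic group is a carboxylic acid (terminal –COOH), named with the suffix -oic acid.
The numbering direction is chosen so that the carboxylic acid carbon is C-1 by definition.
With this numbering: a chloro group at C-8; a fluoro group at C-8; a methyl group at C-6.
The substituents are ordered alphabetically, ignoring any di-/tri- multipliers.
Assembling the pieces gives 8-chloro-8-fluoro-6-methyloctanoic acid.

8-chloro-8-fluoro-6-methyloctanoic acid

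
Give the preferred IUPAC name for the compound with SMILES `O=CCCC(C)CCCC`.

4-methyloctanal

Counting along the main chain through the –CHO group gives 8 carbons: the parent is octane.
The highest-priority functional group is an aldehyde (terminal –CHO), so the name ends in -al.
The numbering direction is chosen so that the aldehyde carbon is C-1 by definition.
This places a methyl group at C-4.
Assembling the pieces gives 4-methyloctanal.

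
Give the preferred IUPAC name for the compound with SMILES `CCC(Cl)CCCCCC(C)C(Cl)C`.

2,9-dichloro-3-methylundecane

The longest carbon chain is 11 atoms: the parent is undecane.
The numbering direction is chosen so that the substituent locant set {2,3,9} is lower than {3,9,10} at the first point of difference.
With this numbering: chloro groups at C-2 and C-9; a methyl group at C-3.
Prefixes are listed alphabetically: chloro, methyl.
Putting it together: 2,9-dichloro-3-methylundecane.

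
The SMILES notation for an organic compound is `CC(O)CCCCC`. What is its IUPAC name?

heptan-2-ol

The longest chain bearing the –OH group is 7 carbons long (heptane).
The highest-priority functional group is an alcohol (–OH), so the name ends in -ol.
The numbering direction is chosen so that numbering from this end puts the hydroxyl group at C-2 rather than C-6.
This places the hydroxyl at C-2.
Putting it together: heptan-2-ol.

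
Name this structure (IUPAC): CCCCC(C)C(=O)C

Counting along the main chain through the carbonyl gives 7 carbons: the parent is heptane.
A ketone (C=O on an internal carbon) is the principal characteristic group, giving the suffix -one.
Choose the numbering such that numbering from this end puts the carbonyl group at C-2 rather than C-6.
This places the carbonyl at C-2; a methyl group at C-3.
The name is 3-methylheptan-2-one.

3-methylheptan-2-one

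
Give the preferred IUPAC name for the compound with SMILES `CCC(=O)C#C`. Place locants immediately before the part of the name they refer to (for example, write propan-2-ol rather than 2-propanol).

pent-1-yn-3-one

The longest carbon chain that includes the carbonyl and the multiple bond has 5 carbons, so the parent hydride is pentane.
A ketone (C=O on an internal carbon) is the principal characteristic group, giving the suffix -one.
The chain contains a C≡C triple bond, so the unsaturation ending is -yne.
Choose the numbering such that numbering from this end puts the triple bond at C-1 rather than C-4.
With this numbering: the carbonyl at C-3; the triple bond between C-1 and C-2.
The name is pent-1-yn-3-one.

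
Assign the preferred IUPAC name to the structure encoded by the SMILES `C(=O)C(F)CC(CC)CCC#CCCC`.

The longest carbon chain that includes the –CHO group and the multiple bond has 11 carbons, so the parent hydride is undecane.
The principal characteristic group is an aldehyde (terminal –CHO), named with the suffix -al.
A C≡C triple bond in the chain gives the infix -yne-.
Number the chain so that the aldehyde carbon is C-1 by definition.
With this numbering: the triple bond between C-7 and C-8; an ethyl group at C-4; a fluoro group at C-2.
Prefixes are listed alphabetically: ethyl, fluoro.
Assembling the pieces gives 4-ethyl-2-fluoroundec-7-ynal.

4-ethyl-2-fluoroundec-7-ynal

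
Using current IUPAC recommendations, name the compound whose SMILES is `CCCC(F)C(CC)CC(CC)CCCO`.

4,6-diethyl-7-fluorodecan-1-ol

The longest carbon chain that includes the –OH group has 10 carbons, so the parent hydride is decane.
The principal characteristic group is an alcohol (–OH), named with the suffix -ol.
The numbering direction is chosen so that numbering from this end puts the hydroxyl group at C-1 rather than C-10.
This places the hydroxyl at C-1; ethyl groups at C-4 and C-6; a fluoro group at C-7.
Substituent prefixes are cited in alphabetical order (multiplying prefixes like di-/tri- are ignored for ordering).
Putting it together: 4,6-diethyl-7-fluorodecan-1-ol.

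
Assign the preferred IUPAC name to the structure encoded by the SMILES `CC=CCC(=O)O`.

The longest carbon chain that includes the –COOH group and the multiple bond has 5 carbons, so the parent hydride is pentane.
The highest-priority functional group is a carboxylic acid (terminal –COOH), so the name ends in -oic acid.
A C=C double bond in the chain gives the infix -ene-.
The numbering direction is chosen so that the carboxylic acid carbon is C-1 by definition.
This places the double bond between C-3 and C-4.
Putting it together: pent-3-enoic acid.

pent-3-enoic acid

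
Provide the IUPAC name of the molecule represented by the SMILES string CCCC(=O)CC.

The longest carbon chain that includes the carbonyl has 6 carbons, so the parent hydride is hexane.
A ketone (C=O on an internal carbon) is the principal characteristic group, giving the suffix -one.
The numbering direction is chosen so that numbering from this end puts the carbonyl group at C-3 rather than C-4.
With this numbering: the carbonyl at C-3.
Putting it together: hexan-3-one.

hexan-3-one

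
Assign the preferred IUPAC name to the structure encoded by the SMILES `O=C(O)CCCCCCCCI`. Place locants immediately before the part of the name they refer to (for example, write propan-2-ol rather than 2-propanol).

The longest chain bearing the –COOH group is 9 carbons long (nonane).
A carboxylic acid (terminal –COOH) is the principal characteristic group, giving the suffix -oic acid.
Choose the numbering such that the carboxylic acid carbon is C-1 by definition.
This places an iodo group at C-9.
The name is 9-iodononanoic acid.

9-iodononanoic acid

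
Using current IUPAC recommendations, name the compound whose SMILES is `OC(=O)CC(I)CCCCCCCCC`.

Counting along the main chain through the –COOH group gives 12 carbons: the parent is dodecane.
The principal characteristic group is a carboxylic acid (terminal –COOH), named with the suffix -oic acid.
Choose the numbering such that the carboxylic acid carbon is C-1 by definition.
With this numbering: an iodo group at C-3.
Assembling the pieces gives 3-iodododecanoic acid.

3-iodododecanoic acid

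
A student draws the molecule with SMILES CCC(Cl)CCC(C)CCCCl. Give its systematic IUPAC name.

The longest carbon chain is 9 atoms: the parent is nonane.
Number the chain so that the substituent locant set {1,4,7} is lower than {3,6,9} at the first point of difference.
With this numbering: chloro groups at C-1 and C-7; a methyl group at C-4.
Substituent prefixes are cited in alphabetical order (multiplying prefixes like di-/tri- are ignored for ordering).
Putting it together: 1,7-dichloro-4-methylnonane.

1,7-dichloro-4-methylnonane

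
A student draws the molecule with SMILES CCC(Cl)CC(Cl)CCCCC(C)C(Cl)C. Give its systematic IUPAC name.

The parent chain contains 12 carbons (dodecane).
Choose the numbering such that the substituent locant set {2,3,8,10} is lower than {3,5,10,11} at the first point of difference.
With this numbering: chloro groups at C-2 and C-8 and C-10; a methyl group at C-3.
Prefixes are listed alphabetically: chloro, methyl.
The name is 2,8,10-trichloro-3-methyldodecane.

2,8,10-trichloro-3-methyldodecane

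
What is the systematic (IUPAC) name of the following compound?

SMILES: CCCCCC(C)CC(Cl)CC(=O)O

3-chloro-5-methyldecanoic acid

Counting along the main chain through the –COOH group gives 10 carbons: the parent is decane.
The principal characteristic group is a carboxylic acid (terminal –COOH), named with the suffix -oic acid.
The numbering direction is chosen so that the carboxylic acid carbon is C-1 by definition.
With this numbering: a chloro group at C-3; a methyl group at C-5.
Substituent prefixes are cited in alphabetical order (multiplying prefixes like di-/tri- are ignored for ordering).
Putting it together: 3-chloro-5-methyldecanoic acid.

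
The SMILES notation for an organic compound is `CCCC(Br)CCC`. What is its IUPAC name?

The longest carbon chain is 7 atoms: the parent is heptane.
The molecule is symmetric, so either numbering direction gives the same locants.
This places a bromo group at C-4.
The name is 4-bromoheptane.

4-bromoheptane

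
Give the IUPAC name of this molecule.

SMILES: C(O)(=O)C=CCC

The longest chain bearing the –COOH group and the multiple bond is 5 carbons long (pentane).
The principal characteristic group is a carboxylic acid (terminal –COOH), named with the suffix -oic acid.
A C=C double bond in the chain gives the infix -ene-.
Choose the numbering such that the carboxylic acid carbon is C-1 by definition.
That gives the double bond between C-2 and C-3.
The name is pent-2-enoic acid.

pent-2-enoic acid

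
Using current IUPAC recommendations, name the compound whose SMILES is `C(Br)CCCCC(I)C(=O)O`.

Counting along the main chain through the –COOH group gives 7 carbons: the parent is heptane.
The highest-priority functional group is a carboxylic acid (terminal –COOH), so the name ends in -oic acid.
Number the chain so that the carboxylic acid carbon is C-1 by definition.
That gives a bromo group at C-7; an iodo group at C-2.
Prefixes are listed alphabetically: bromo, iodo.
Assembling the pieces gives 7-bromo-2-iodoheptanoic acid.

7-bromo-2-iodoheptanoic acid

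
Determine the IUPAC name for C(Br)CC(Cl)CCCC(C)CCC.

1-bromo-3-chloro-7-methyldecane

The longest continuous carbon chain has 10 atoms, so the parent hydride is decane.
The numbering direction is chosen so that the substituent locant set {1,3,7} is lower than {4,8,10} at the first point of difference.
With this numbering: a bromo group at C-1; a chloro group at C-3; a methyl group at C-7.
The substituents are ordered alphabetically, ignoring any di-/tri- multipliers.
Assembling the pieces gives 1-bromo-3-chloro-7-methyldecane.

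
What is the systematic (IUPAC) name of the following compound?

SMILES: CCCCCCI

1-iodohexane

The parent chain contains 6 carbons (hexane).
Choose the numbering such that the substituent locant set {1} is lower than {6} at the first point of difference.
That gives an iodo group at C-1.
Assembling the pieces gives 1-iodohexane.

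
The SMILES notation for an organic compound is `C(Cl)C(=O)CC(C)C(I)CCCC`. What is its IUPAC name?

1-chloro-5-iodo-4-methylnonan-2-one

The longest carbon chain that includes the carbonyl has 9 carbons, so the parent hydride is nonane.
A ketone (C=O on an internal carbon) is the principal characteristic group, giving the suffix -one.
Choose the numbering such that numbering from this end puts the carbonyl group at C-2 rather than C-8.
With this numbering: the carbonyl at C-2; a chloro group at C-1; an iodo group at C-5; a methyl group at C-4.
The substituents are ordered alphabetically, ignoring any di-/tri- multipliers.
The name is 1-chloro-5-iodo-4-methylnonan-2-one.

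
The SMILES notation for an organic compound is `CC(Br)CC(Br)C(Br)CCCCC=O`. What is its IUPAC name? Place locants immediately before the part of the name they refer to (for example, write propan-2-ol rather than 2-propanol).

6,7,9-tribromodecanal

Counting along the main chain through the –CHO group gives 10 carbons: the parent is decane.
The highest-priority functional group is an aldehyde (terminal –CHO), so the name ends in -al.
Number the chain so that the aldehyde carbon is C-1 by definition.
This places bromo groups at C-6 and C-7 and C-9.
Putting it together: 6,7,9-tribromodecanal.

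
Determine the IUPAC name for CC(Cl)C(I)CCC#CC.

7-chloro-6-iodooct-2-yne

The longest carbon chain that includes the multiple bond has 8 carbons, so the parent hydride is octane.
The chain contains a C≡C triple bond, so the unsaturation ending is -yne.
Number the chain so that numbering from this end puts the triple bond at C-2 rather than C-6.
That gives the triple bond between C-2 and C-3; a chloro group at C-7; an iodo group at C-6.
Prefixes are listed alphabetically: chloro, iodo.
Assembling the pieces gives 7-chloro-6-iodooct-2-yne.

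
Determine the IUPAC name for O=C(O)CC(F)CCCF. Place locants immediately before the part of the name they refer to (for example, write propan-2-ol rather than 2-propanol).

3,6-difluorohexanoic acid

The longest carbon chain that includes the –COOH group has 6 carbons, so the parent hydride is hexane.
The highest-priority functional group is a carboxylic acid (terminal –COOH), so the name ends in -oic acid.
The numbering direction is chosen so that the carboxylic acid carbon is C-1 by definition.
This places fluoro groups at C-3 and C-6.
Assembling the pieces gives 3,6-difluorohexanoic acid.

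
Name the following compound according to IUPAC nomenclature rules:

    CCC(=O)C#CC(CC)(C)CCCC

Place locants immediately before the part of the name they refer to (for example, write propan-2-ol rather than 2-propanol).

Counting along the main chain through the carbonyl and the multiple bond gives 10 carbons: the parent is decane.
The highest-priority functional group is a ketone (C=O on an internal carbon), so the name ends in -one.
The chain contains a C≡C triple bond, so the unsaturation ending is -yne.
Number the chain so that numbering from this end puts the carbonyl group at C-3 rather than C-8.
With this numbering: the carbonyl at C-3; the triple bond between C-4 and C-5; an ethyl group at C-6; a methyl group at C-6.
Substituent prefixes are cited in alphabetical order (multiplying prefixes like di-/tri- are ignored for ordering).
Putting it together: 6-ethyl-6-methyldec-4-yn-3-one.

6-ethyl-6-methyldec-4-yn-3-one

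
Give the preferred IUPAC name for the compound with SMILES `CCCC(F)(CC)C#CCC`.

5-ethyl-5-fluorooct-3-yne

Counting along the main chain through the multiple bond gives 8 carbons: the parent is octane.
There is one C≡C triple bond, indicated by the ending -yne.
The numbering direction is chosen so that numbering from this end puts the triple bond at C-3 rather than C-5.
With this numbering: the triple bond between C-3 and C-4; an ethyl group at C-5; a fluoro group at C-5.
The substituents are ordered alphabetically, ignoring any di-/tri- multipliers.
The name is 5-ethyl-5-fluorooct-3-yne.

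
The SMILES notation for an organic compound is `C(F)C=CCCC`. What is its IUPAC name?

Counting along the main chain through the multiple bond gives 6 carbons: the parent is hexane.
The chain contains a C=C double bond, so the unsaturation ending is -ene.
Number the chain so that numbering from this end puts the double bond at C-2 rather than C-4.
That gives the double bond between C-2 and C-3; a fluoro group at C-1.
The name is 1-fluorohex-2-ene.

1-fluorohex-2-ene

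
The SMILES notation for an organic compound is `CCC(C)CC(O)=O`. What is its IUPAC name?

The longest chain bearing the –COOH group is 5 carbons long (pentane).
The principal characteristic group is a carboxylic acid (terminal –COOH), named with the suffix -oic acid.
Number the chain so that the carboxylic acid carbon is C-1 by definition.
With this numbering: a methyl group at C-3.
The name is 3-methylpentanoic acid.

3-methylpentanoic acid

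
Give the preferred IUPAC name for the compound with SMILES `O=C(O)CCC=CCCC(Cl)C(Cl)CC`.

8,9-dichloroundec-4-enoic acid

Counting along the main chain through the –COOH group and the multiple bond gives 11 carbons: the parent is undecane.
A carboxylic acid (terminal –COOH) is the principal characteristic group, giving the suffix -oic acid.
The chain contains a C=C double bond, so the unsaturation ending is -ene.
Choose the numbering such that the carboxylic acid carbon is C-1 by definition.
That gives the double bond between C-4 and C-5; chloro groups at C-8 and C-9.
Putting it together: 8,9-dichloroundec-4-enoic acid.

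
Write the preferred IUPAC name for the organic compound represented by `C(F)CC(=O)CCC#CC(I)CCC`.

The longest chain bearing the carbonyl and the multiple bond is 11 carbons long (undecane).
A ketone (C=O on an internal carbon) is the principal characteristic group, giving the suffix -one.
The chain contains a C≡C triple bond, so the unsaturation ending is -yne.
The numbering direction is chosen so that numbering from this end puts the carbonyl group at C-3 rather than C-9.
With this numbering: the carbonyl at C-3; the triple bond between C-6 and C-7; a fluoro group at C-1; an iodo group at C-8.
Prefixes are listed alphabetically: fluoro, iodo.
Putting it together: 1-fluoro-8-iodoundec-6-yn-3-one.

1-fluoro-8-iodoundec-6-yn-3-one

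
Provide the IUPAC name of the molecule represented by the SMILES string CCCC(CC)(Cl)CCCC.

The longest continuous carbon chain has 8 atoms, so the parent hydride is octane.
Number the chain so that the substituent locant set {4,4} is lower than {5,5} at the first point of difference.
With this numbering: a chloro group at C-4; an ethyl group at C-4.
Prefixes are listed alphabetically: chloro, ethyl.
The name is 4-chloro-4-ethyloctane.

4-chloro-4-ethyloctane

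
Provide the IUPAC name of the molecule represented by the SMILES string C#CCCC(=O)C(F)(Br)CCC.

Counting along the main chain through the carbonyl and the multiple bond gives 9 carbons: the parent is nonane.
The principal characteristic group is a ketone (C=O on an internal carbon), named with the suffix -one.
A C≡C triple bond in the chain gives the infix -yne-.
Number the chain so that numbering from this end puts the triple bond at C-1 rather than C-8.
With this numbering: the carbonyl at C-5; the triple bond between C-1 and C-2; a bromo group at C-6; a fluoro group at C-6.
Substituent prefixes are cited in alphabetical order (multiplying prefixes like di-/tri- are ignored for ordering).
The name is 6-bromo-6-fluoronon-1-yn-5-one.

6-bromo-6-fluoronon-1-yn-5-one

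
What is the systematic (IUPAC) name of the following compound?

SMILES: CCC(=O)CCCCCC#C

dec-9-yn-3-one

The longest chain bearing the carbonyl and the multiple bond is 10 carbons long (decane).
The highest-priority functional group is a ketone (C=O on an internal carbon), so the name ends in -one.
The chain contains a C≡C triple bond, so the unsaturation ending is -yne.
Choose the numbering such that numbering from this end puts the carbonyl group at C-3 rather than C-8.
With this numbering: the carbonyl at C-3; the triple bond between C-9 and C-10.
The name is dec-9-yn-3-one.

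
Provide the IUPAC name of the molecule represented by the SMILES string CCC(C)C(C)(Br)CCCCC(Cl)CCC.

4-bromo-9-chloro-3,4-dimethyldodecane

The parent chain contains 12 carbons (dodecane).
Choose the numbering such that the substituent locant set {3,4,4,9} is lower than {4,9,9,10} at the first point of difference.
This places a bromo group at C-4; a chloro group at C-9; methyl groups at C-3 and C-4.
The substituents are ordered alphabetically, ignoring any di-/tri- multipliers.
Putting it together: 4-bromo-9-chloro-3,4-dimethyldodecane.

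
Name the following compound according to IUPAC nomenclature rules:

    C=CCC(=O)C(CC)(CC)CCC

The longest chain bearing the carbonyl and the multiple bond is 8 carbons long (octane).
The highest-priority functional group is a ketone (C=O on an internal carbon), so the name ends in -one.
The chain contains a C=C double bond, so the unsaturation ending is -ene.
Choose the numbering such that numbering from this end puts the carbonyl group at C-4 rather than C-5.
This places the carbonyl at C-4; the double bond between C-1 and C-2; two ethyl groups at C-5.
The name is 5,5-diethyloct-1-en-4-one.

5,5-diethyloct-1-en-4-one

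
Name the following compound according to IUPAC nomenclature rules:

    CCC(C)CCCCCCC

3-methyldecane

The longest continuous carbon chain has 10 atoms, so the parent hydride is decane.
The numbering direction is chosen so that the substituent locant set {3} is lower than {8} at the first point of difference.
That gives a methyl group at C-3.
Assembling the pieces gives 3-methyldecane.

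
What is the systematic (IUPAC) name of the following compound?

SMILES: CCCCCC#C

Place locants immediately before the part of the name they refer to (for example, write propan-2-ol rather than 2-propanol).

hept-1-yne

The longest chain bearing the multiple bond is 7 carbons long (heptane).
The chain contains a C≡C triple bond, so the unsaturation ending is -yne.
The numbering direction is chosen so that numbering from this end puts the triple bond at C-1 rather than C-6.
With this numbering: the triple bond between C-1 and C-2.
Putting it together: hept-1-yne.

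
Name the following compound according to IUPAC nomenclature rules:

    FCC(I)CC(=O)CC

6-fluoro-5-iodohexan-3-one

The longest chain bearing the carbonyl is 6 carbons long (hexane).
The highest-priority functional group is a ketone (C=O on an internal carbon), so the name ends in -one.
The numbering direction is chosen so that numbering from this end puts the carbonyl group at C-3 rather than C-4.
That gives the carbonyl at C-3; a fluoro group at C-6; an iodo group at C-5.
Substituent prefixes are cited in alphabetical order (multiplying prefixes like di-/tri- are ignored for ordering).
Assembling the pieces gives 6-fluoro-5-iodohexan-3-one.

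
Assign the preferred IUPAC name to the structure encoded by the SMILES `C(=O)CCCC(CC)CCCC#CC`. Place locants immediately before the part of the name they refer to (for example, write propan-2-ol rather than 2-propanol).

The longest chain bearing the –CHO group and the multiple bond is 11 carbons long (undecane).
An aldehyde (terminal –CHO) is the principal characteristic group, giving the suffix -al.
The chain contains a C≡C triple bond, so the unsaturation ending is -yne.
Choose the numbering such that the aldehyde carbon is C-1 by definition.
That gives the triple bond between C-9 and C-10; an ethyl group at C-5.
Assembling the pieces gives 5-ethylundec-9-ynal.

5-ethylundec-9-ynal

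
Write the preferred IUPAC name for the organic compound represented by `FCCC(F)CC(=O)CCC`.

The longest chain bearing the carbonyl is 8 carbons long (octane).
A ketone (C=O on an internal carbon) is the principal characteristic group, giving the suffix -one.
Choose the numbering such that numbering from this end puts the carbonyl group at C-4 rather than C-5.
With this numbering: the carbonyl at C-4; fluoro groups at C-6 and C-8.
Putting it together: 6,8-difluorooctan-4-one.

6,8-difluorooctan-4-one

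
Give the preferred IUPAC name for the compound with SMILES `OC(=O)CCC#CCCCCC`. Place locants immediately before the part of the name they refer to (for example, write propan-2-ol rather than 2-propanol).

The longest carbon chain that includes the –COOH group and the multiple bond has 10 carbons, so the parent hydride is decane.
A carboxylic acid (terminal –COOH) is the principal characteristic group, giving the suffix -oic acid.
A C≡C triple bond in the chain gives the infix -yne-.
Number the chain so that the carboxylic acid carbon is C-1 by definition.
That gives the triple bond between C-4 and C-5.
The name is dec-4-ynoic acid.

dec-4-ynoic acid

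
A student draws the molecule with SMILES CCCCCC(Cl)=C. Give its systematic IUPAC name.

2-chlorohept-1-ene

Counting along the main chain through the multiple bond gives 7 carbons: the parent is heptane.
A C=C double bond in the chain gives the infix -ene-.
Number the chain so that numbering from this end puts the double bond at C-1 rather than C-6.
This places the double bond between C-1 and C-2; a chloro group at C-2.
Putting it together: 2-chlorohept-1-ene.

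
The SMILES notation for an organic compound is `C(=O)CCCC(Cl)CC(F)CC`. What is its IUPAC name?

The longest chain bearing the –CHO group is 9 carbons long (nonane).
The highest-priority functional group is an aldehyde (terminal –CHO), so the name ends in -al.
Choose the numbering such that the aldehyde carbon is C-1 by definition.
This places a chloro group at C-5; a fluoro group at C-7.
Prefixes are listed alphabetically: chloro, fluoro.
Putting it together: 5-chloro-7-fluorononanal.

5-chloro-7-fluorononanal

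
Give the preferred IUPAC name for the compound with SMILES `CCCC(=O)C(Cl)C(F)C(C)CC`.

Counting along the main chain through the carbonyl gives 9 carbons: the parent is nonane.
The highest-priority functional group is a ketone (C=O on an internal carbon), so the name ends in -one.
Number the chain so that numbering from this end puts the carbonyl group at C-4 rather than C-6.
This places the carbonyl at C-4; a chloro group at C-5; a fluoro group at C-6; a methyl group at C-7.
The substituents are ordered alphabetically, ignoring any di-/tri- multipliers.
Putting it together: 5-chloro-6-fluoro-7-methylnonan-4-one.

5-chloro-6-fluoro-7-methylnonan-4-one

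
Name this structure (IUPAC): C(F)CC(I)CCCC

1-fluoro-3-iodoheptane

The parent chain contains 7 carbons (heptane).
Choose the numbering such that the substituent locant set {1,3} is lower than {5,7} at the first point of difference.
That gives a fluoro group at C-1; an iodo group at C-3.
Substituent prefixes are cited in alphabetical order (multiplying prefixes like di-/tri- are ignored for ordering).
Putting it together: 1-fluoro-3-iodoheptane.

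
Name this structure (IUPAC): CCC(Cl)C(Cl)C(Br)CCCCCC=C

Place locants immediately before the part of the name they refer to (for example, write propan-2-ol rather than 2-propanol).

8-bromo-9,10-dichlorododec-1-ene

The longest carbon chain that includes the multiple bond has 12 carbons, so the parent hydride is dodecane.
A C=C double bond in the chain gives the infix -ene-.
Number the chain so that numbering from this end puts the double bond at C-1 rather than C-11.
With this numbering: the double bond between C-1 and C-2; a bromo group at C-8; chloro groups at C-9 and C-10.
Substituent prefixes are cited in alphabetical order (multiplying prefixes like di-/tri- are ignored for ordering).
Assembling the pieces gives 8-bromo-9,10-dichlorododec-1-ene.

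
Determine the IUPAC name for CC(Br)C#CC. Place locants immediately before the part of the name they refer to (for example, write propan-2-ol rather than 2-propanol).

The longest carbon chain that includes the multiple bond has 5 carbons, so the parent hydride is pentane.
There is one C≡C triple bond, indicated by the ending -yne.
Number the chain so that numbering from this end puts the triple bond at C-2 rather than C-3.
That gives the triple bond between C-2 and C-3; a bromo group at C-4.
Putting it together: 4-bromopent-2-yne.

4-bromopent-2-yne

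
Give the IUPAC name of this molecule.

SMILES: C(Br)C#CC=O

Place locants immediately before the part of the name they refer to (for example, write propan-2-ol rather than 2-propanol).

4-bromobut-2-ynal

The longest carbon chain that includes the –CHO group and the multiple bond has 4 carbons, so the parent hydride is butane.
An aldehyde (terminal –CHO) is the principal characteristic group, giving the suffix -al.
The chain contains a C≡C triple bond, so the unsaturation ending is -yne.
The numbering direction is chosen so that the aldehyde carbon is C-1 by definition.
This places the triple bond between C-2 and C-3; a bromo group at C-4.
Putting it together: 4-bromobut-2-ynal.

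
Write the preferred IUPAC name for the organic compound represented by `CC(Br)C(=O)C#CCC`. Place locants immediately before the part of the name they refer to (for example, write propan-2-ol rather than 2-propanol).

The longest carbon chain that includes the carbonyl and the multiple bond has 7 carbons, so the parent hydride is heptane.
The highest-priority functional group is a ketone (C=O on an internal carbon), so the name ends in -one.
The chain contains a C≡C triple bond, so the unsaturation ending is -yne.
Choose the numbering such that numbering from this end puts the carbonyl group at C-3 rather than C-5.
This places the carbonyl at C-3; the triple bond between C-4 and C-5; a bromo group at C-2.
Putting it together: 2-bromohept-4-yn-3-one.

2-bromohept-4-yn-3-one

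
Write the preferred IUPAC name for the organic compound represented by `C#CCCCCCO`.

hept-6-yn-1-ol

The longest carbon chain that includes the –OH group and the multiple bond has 7 carbons, so the parent hydride is heptane.
The highest-priority functional group is an alcohol (–OH), so the name ends in -ol.
There is one C≡C triple bond, indicated by the ending -yne.
Number the chain so that numbering from this end puts the hydroxyl group at C-1 rather than C-7.
This places the hydroxyl at C-1; the triple bond between C-6 and C-7.
The name is hept-6-yn-1-ol.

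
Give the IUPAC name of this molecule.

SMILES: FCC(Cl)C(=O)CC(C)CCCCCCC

2-chloro-1-fluoro-5-methyldodecan-3-one

Counting along the main chain through the carbonyl gives 12 carbons: the parent is dodecane.
A ketone (C=O on an internal carbon) is the principal characteristic group, giving the suffix -one.
Choose the numbering such that numbering from this end puts the carbonyl group at C-3 rather than C-10.
That gives the carbonyl at C-3; a chloro group at C-2; a fluoro group at C-1; a methyl group at C-5.
The substituents are ordered alphabetically, ignoring any di-/tri- multipliers.
Putting it together: 2-chloro-1-fluoro-5-methyldodecan-3-one.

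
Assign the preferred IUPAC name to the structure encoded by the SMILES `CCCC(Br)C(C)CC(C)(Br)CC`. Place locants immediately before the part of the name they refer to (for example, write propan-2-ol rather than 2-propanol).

The parent chain contains 9 carbons (nonane).
Choose the numbering such that the substituent locant set {3,3,5,6} is lower than {4,5,7,7} at the first point of difference.
That gives bromo groups at C-3 and C-6; methyl groups at C-3 and C-5.
The substituents are ordered alphabetically, ignoring any di-/tri- multipliers.
The name is 3,6-dibromo-3,5-dimethylnonane.

3,6-dibromo-3,5-dimethylnonane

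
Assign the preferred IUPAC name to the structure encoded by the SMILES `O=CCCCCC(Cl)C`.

6-chloroheptanal

The longest chain bearing the –CHO group is 7 carbons long (heptane).
An aldehyde (terminal –CHO) is the principal characteristic group, giving the suffix -al.
The numbering direction is chosen so that the aldehyde carbon is C-1 by definition.
That gives a chloro group at C-6.
The name is 6-chloroheptanal.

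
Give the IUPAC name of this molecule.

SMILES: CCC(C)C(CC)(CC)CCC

4,4-diethyl-3-methylheptane

The longest carbon chain is 7 atoms: the parent is heptane.
Number the chain so that the substituent locant set {3,4,4} is lower than {4,4,5} at the first point of difference.
This places two ethyl groups at C-4; a methyl group at C-3.
The substituents are ordered alphabetically, ignoring any di-/tri- multipliers.
Assembling the pieces gives 4,4-diethyl-3-methylheptane.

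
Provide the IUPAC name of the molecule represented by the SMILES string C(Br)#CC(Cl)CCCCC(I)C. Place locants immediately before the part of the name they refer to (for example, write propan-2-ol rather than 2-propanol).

1-bromo-3-chloro-8-iodonon-1-yne

The longest chain bearing the multiple bond is 9 carbons long (nonane).
There is one C≡C triple bond, indicated by the ending -yne.
Choose the numbering such that numbering from this end puts the triple bond at C-1 rather than C-8.
That gives the triple bond between C-1 and C-2; a bromo group at C-1; a chloro group at C-3; an iodo group at C-8.
Prefixes are listed alphabetically: bromo, chloro, iodo.
Putting it together: 1-bromo-3-chloro-8-iodonon-1-yne.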